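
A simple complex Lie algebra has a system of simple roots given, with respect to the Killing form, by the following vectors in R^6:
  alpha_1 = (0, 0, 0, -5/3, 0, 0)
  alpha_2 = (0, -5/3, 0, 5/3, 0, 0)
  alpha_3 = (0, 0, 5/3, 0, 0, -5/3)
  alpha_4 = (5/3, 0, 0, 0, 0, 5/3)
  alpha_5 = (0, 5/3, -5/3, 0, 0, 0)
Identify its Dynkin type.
B_5 (so(11))

Compute the Cartan integers a_ij = 2(alpha_i, alpha_j)/(alpha_j, alpha_j); the resulting 5x5 Cartan matrix is
[[2, -1, 0, 0, 0], [-2, 2, 0, 0, -1], [0, 0, 2, -1, -1], [0, 0, -1, 2, 0], [0, -1, -1, 0, 2]].
The roots have two lengths (squared-length ratio 2:1); the short ones are alpha_{1}. The associated Dynkin diagram is a chain of 5 nodes with a double edge at one end; the terminal node there is the unique short simple root (B_5), so the type is B_5 (the algebra so(11)).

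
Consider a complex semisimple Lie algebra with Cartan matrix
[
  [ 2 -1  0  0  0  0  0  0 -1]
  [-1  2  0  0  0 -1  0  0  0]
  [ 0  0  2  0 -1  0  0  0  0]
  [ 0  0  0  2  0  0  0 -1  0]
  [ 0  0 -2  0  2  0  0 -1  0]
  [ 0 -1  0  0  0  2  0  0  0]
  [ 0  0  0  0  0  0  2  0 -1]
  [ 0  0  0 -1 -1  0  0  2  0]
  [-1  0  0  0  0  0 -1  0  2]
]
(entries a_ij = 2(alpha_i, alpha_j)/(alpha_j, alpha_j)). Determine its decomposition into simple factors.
The diagram associated to this matrix has two connected components: the simple roots {alpha_1, alpha_2, alpha_6, alpha_7, alpha_9} form a chain of 5 nodes with single edges (A_5), and {alpha_3, alpha_4, alpha_5, alpha_8} form a chain of 4 nodes with a double edge at one end; the terminal node there is the unique short simple root (B_4). A semisimple Lie algebra decomposes uniquely as the direct sum of simple ideals, one per connected component of its Dynkin diagram, so g ≅ A_5 ⊕ B_4 (dimension 35 + 36 = 71).

type A_5 ⊕ type B_4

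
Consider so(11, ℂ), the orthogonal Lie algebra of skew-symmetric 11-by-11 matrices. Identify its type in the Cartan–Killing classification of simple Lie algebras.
This is so(11) with 11 odd, which has dimension 11(11-1)/2 = 55 and rank (11-1)/2 = 5. In the classification of classical Lie algebras, the orthogonal algebra so(2n+1) in an odd number of variables has type B_n; here n = 5, so the Dynkin diagram is a chain of 5 nodes with a double edge at one end; the terminal node there is the unique short simple root (B_5). Hence the type is B_5.

B_5 (so(11))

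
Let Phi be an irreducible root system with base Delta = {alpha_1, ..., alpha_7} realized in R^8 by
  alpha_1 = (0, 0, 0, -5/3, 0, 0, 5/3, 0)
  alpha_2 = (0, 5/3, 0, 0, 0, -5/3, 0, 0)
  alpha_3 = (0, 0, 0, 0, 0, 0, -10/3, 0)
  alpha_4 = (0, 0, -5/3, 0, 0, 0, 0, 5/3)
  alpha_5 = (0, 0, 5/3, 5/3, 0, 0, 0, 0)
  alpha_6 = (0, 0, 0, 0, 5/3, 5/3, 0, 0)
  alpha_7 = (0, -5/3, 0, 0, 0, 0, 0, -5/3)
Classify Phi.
Compute the Cartan integers a_ij = 2(alpha_i, alpha_j)/(alpha_j, alpha_j); the resulting 7x7 Cartan matrix is
[[2, 0, -1, 0, -1, 0, 0], [0, 2, 0, 0, 0, -1, -1], [-2, 0, 2, 0, 0, 0, 0], [0, 0, 0, 2, -1, 0, -1], [-1, 0, 0, -1, 2, 0, 0], [0, -1, 0, 0, 0, 2, 0], [0, -1, 0, -1, 0, 0, 2]].
The roots have two lengths (squared-length ratio 2:1); the short ones are alpha_{1,2,4,5,6,7}. The associated Dynkin diagram is a chain of 7 nodes with a double edge at one end; the terminal node there is the unique long simple root (C_7), so the type is C_7 (the algebra sp(14)).

C_7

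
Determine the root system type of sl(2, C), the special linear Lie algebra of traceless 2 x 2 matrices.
A_1

This is sl(2), which has dimension 2^2 - 1 = 3 and rank 2 - 1 = 1 (a Cartan subalgebra is the diagonal traceless matrices). In the classification of classical Lie algebras, the special linear algebra sl(n+1) has type A_n; here n = 1, so the Dynkin diagram is a chain of 1 nodes with single edges (A_1). Hence the type is A_1.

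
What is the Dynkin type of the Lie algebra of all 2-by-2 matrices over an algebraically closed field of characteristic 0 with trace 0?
A1

This is sl(2), which has dimension 2^2 - 1 = 3 and rank 2 - 1 = 1 (a Cartan subalgebra is the diagonal traceless matrices). In the classification of classical Lie algebras, the special linear algebra sl(n+1) has type A_n; here n = 1, so the Dynkin diagram is a chain of 1 nodes with single edges (A_1). Hence the type is A_1.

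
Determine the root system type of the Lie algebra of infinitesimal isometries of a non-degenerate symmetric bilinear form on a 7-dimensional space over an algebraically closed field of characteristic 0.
This is so(7) with 7 odd, which has dimension 7(7-1)/2 = 21 and rank (7-1)/2 = 3. In the classification of classical Lie algebras, the orthogonal algebra so(2n+1) in an odd number of variables has type B_n; here n = 3, so the Dynkin diagram is a chain of 3 nodes with a double edge at one end; the terminal node there is the unique short simple root (B_3). Hence the type is B_3.

B_3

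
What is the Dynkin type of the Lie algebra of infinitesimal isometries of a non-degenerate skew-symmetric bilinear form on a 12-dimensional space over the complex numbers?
This is sp(12), which has dimension 12(12+1)/2 = 78 and rank 12/2 = 6. In the classification of classical Lie algebras, the symplectic algebra sp(2n) has type C_n; here n = 6, so the Dynkin diagram is a chain of 6 nodes with a double edge at one end; the terminal node there is the unique long simple root (C_6). Hence the type is C_6.

C6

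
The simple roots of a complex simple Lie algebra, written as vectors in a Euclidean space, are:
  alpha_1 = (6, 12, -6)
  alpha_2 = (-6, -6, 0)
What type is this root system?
G_2

Compute the Cartan integers a_ij = 2(alpha_i, alpha_j)/(alpha_j, alpha_j); the resulting 2x2 Cartan matrix is
[[2, -3], [-1, 2]].
The roots have two lengths (squared-length ratio 3:1); the short ones are alpha_{2}. The associated Dynkin diagram is two nodes joined by a triple edge (G_2), so the type is G_2.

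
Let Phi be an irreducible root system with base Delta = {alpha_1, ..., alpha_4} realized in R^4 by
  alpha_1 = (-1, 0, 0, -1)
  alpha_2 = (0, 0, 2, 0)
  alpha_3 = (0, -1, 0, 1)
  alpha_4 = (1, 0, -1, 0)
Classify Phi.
C_4

Compute the Cartan integers a_ij = 2(alpha_i, alpha_j)/(alpha_j, alpha_j); the resulting 4x4 Cartan matrix is
[[2, 0, -1, -1], [0, 2, 0, -2], [-1, 0, 2, 0], [-1, -1, 0, 2]].
The roots have two lengths (squared-length ratio 2:1); the short ones are alpha_{1,3,4}. The associated Dynkin diagram is a chain of 4 nodes with a double edge at one end; the terminal node there is the unique long simple root (C_4), so the type is C_4 (the algebra sp(8)).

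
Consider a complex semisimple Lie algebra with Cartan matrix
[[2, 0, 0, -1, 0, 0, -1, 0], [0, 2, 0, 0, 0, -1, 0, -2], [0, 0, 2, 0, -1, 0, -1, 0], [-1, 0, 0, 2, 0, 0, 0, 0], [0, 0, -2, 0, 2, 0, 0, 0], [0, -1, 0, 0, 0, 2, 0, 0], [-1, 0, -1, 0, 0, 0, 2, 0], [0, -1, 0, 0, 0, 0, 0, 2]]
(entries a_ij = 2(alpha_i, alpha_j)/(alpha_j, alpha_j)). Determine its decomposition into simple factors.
type B_3 + type C_5

The diagram associated to this matrix has two connected components: the simple roots {alpha_2, alpha_6, alpha_8} form a chain of 3 nodes with a double edge at one end; the terminal node there is the unique short simple root (B_3), and {alpha_1, alpha_3, alpha_4, alpha_5, alpha_7} form a chain of 5 nodes with a double edge at one end; the terminal node there is the unique long simple root (C_5). A semisimple Lie algebra decomposes uniquely as the direct sum of simple ideals, one per connected component of its Dynkin diagram, so g ≅ B_3 ⊕ C_5 (dimension 21 + 55 = 76).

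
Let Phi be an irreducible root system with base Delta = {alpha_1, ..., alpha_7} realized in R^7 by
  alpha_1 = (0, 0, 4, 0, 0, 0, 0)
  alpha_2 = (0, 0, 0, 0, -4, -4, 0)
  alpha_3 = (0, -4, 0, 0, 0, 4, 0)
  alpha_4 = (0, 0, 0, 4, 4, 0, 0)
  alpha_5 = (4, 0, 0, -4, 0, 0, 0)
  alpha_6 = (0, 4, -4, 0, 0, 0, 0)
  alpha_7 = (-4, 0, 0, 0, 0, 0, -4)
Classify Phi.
B7

Compute the Cartan integers a_ij = 2(alpha_i, alpha_j)/(alpha_j, alpha_j); the resulting 7x7 Cartan matrix is
[[2, 0, 0, 0, 0, -1, 0], [0, 2, -1, -1, 0, 0, 0], [0, -1, 2, 0, 0, -1, 0], [0, -1, 0, 2, -1, 0, 0], [0, 0, 0, -1, 2, 0, -1], [-2, 0, -1, 0, 0, 2, 0], [0, 0, 0, 0, -1, 0, 2]].
The roots have two lengths (squared-length ratio 2:1); the short ones are alpha_{1}. The associated Dynkin diagram is a chain of 7 nodes with a double edge at one end; the terminal node there is the unique short simple root (B_7), so the type is B_7 (the algebra so(15)).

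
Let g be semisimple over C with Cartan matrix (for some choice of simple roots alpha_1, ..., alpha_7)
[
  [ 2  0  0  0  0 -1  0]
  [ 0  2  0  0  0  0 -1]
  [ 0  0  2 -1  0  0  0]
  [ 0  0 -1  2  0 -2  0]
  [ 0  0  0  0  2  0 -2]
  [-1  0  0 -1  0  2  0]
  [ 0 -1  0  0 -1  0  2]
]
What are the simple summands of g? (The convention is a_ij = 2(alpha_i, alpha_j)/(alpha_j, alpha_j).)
C3 + F4

The diagram associated to this matrix has two connected components: the simple roots {alpha_2, alpha_5, alpha_7} form a chain of 3 nodes with a double edge at one end; the terminal node there is the unique long simple root (C_3), and {alpha_1, alpha_3, alpha_4, alpha_6} form a chain of 4 nodes with a double edge between the middle two (F_4). A semisimple Lie algebra decomposes uniquely as the direct sum of simple ideals, one per connected component of its Dynkin diagram, so g ≅ C_3 ⊕ F_4 (dimension 21 + 52 = 73).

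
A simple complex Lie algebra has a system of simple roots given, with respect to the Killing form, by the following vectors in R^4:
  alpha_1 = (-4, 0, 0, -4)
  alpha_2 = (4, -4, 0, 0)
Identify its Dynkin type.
A2

Compute the Cartan integers a_ij = 2(alpha_i, alpha_j)/(alpha_j, alpha_j); the resulting 2x2 Cartan matrix is
[[2, -1], [-1, 2]].
All simple roots have the same length, so the diagram is simply laced. The associated Dynkin diagram is a chain of 2 nodes with single edges (A_2), so the type is A_2 (the algebra sl(3)).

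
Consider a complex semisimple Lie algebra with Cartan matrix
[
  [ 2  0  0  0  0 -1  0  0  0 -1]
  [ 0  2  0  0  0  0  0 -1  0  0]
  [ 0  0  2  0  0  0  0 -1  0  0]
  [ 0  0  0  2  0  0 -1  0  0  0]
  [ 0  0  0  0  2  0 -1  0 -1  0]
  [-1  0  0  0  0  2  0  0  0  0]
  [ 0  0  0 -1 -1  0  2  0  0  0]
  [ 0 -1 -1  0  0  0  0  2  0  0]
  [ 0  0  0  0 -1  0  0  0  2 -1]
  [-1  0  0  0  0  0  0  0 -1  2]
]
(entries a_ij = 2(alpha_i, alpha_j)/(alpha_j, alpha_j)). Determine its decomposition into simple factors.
The diagram associated to this matrix has two connected components: the simple roots {alpha_2, alpha_3, alpha_8} form a chain of 3 nodes with single edges (A_3), and {alpha_1, alpha_4, alpha_5, alpha_6, alpha_7, alpha_9, alpha_10} form a chain of 7 nodes with single edges (A_7). A semisimple Lie algebra decomposes uniquely as the direct sum of simple ideals, one per connected component of its Dynkin diagram, so g ≅ A_3 ⊕ A_7 (dimension 15 + 63 = 78).

A_3 ⊕ A_7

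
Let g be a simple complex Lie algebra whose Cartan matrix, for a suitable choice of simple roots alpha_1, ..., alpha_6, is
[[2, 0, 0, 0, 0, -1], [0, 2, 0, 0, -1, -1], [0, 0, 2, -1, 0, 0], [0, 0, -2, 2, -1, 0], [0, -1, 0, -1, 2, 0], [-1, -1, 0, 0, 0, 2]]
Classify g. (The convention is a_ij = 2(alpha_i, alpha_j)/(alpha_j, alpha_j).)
The matrix has rank 6 with 2's on the diagonal. Reading the off-diagonal entries as Dynkin edges (a single edge where a_ij = a_ji = -1; a double or triple edge where a_ij * a_ji = 2 or 3), the diagram is a chain of 6 nodes with a double edge at one end; the terminal node there is the unique short simple root (B_6). One simple-root ordering that puts it in standard form is (alpha_1, alpha_6, alpha_2, alpha_5, alpha_4, alpha_3). So the algebra is type B_6, i.e. so(13).

type B_6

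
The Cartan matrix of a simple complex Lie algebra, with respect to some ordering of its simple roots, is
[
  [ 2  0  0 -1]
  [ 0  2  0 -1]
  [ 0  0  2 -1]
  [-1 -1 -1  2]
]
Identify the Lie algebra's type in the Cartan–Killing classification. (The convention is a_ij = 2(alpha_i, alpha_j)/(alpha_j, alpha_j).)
The matrix has rank 4 with 2's on the diagonal. Reading the off-diagonal entries as Dynkin edges (a single edge where a_ij = a_ji = -1; a double or triple edge where a_ij * a_ji = 2 or 3), the diagram is a chain of 2 nodes with a fork of two nodes at one end (D_4). One simple-root ordering that puts it in standard form is (alpha_2, alpha_4, alpha_3, alpha_1). So the algebra is type D_4, i.e. so(8).

D_4 (so(8))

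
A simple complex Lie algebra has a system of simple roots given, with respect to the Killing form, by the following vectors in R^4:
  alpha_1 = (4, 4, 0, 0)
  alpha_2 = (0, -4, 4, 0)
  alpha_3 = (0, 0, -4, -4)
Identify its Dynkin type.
Compute the Cartan integers a_ij = 2(alpha_i, alpha_j)/(alpha_j, alpha_j); the resulting 3x3 Cartan matrix is
[[2, -1, 0], [-1, 2, -1], [0, -1, 2]].
All simple roots have the same length, so the diagram is simply laced. The associated Dynkin diagram is a chain of 3 nodes with single edges (A_3), so the type is A_3 (the algebra sl(4)).

type A_3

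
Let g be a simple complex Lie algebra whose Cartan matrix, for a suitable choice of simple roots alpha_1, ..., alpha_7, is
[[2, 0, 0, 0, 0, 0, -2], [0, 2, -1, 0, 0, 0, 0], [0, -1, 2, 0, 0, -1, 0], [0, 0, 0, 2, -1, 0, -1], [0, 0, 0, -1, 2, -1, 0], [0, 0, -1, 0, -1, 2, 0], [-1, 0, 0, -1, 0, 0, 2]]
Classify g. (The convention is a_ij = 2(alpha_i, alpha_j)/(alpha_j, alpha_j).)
type C_7

The matrix has rank 7 with 2's on the diagonal. Reading the off-diagonal entries as Dynkin edges (a single edge where a_ij = a_ji = -1; a double or triple edge where a_ij * a_ji = 2 or 3), the diagram is a chain of 7 nodes with a double edge at one end; the terminal node there is the unique long simple root (C_7). One simple-root ordering that puts it in standard form is (alpha_2, alpha_3, alpha_6, alpha_5, alpha_4, alpha_7, alpha_1). So the algebra is type C_7, i.e. sp(14).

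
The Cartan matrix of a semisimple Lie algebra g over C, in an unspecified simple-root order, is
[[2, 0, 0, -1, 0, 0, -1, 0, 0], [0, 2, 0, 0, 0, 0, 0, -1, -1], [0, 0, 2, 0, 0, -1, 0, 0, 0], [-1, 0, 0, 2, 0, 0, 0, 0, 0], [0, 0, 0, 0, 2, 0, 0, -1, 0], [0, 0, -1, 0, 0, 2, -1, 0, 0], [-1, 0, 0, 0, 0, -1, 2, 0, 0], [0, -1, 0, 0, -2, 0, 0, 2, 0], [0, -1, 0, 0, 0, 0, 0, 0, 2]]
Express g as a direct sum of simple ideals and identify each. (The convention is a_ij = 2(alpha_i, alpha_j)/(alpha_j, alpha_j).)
A_5 ⊕ B_4

The diagram associated to this matrix has two connected components: the simple roots {alpha_1, alpha_3, alpha_4, alpha_6, alpha_7} form a chain of 5 nodes with single edges (A_5), and {alpha_2, alpha_5, alpha_8, alpha_9} form a chain of 4 nodes with a double edge at one end; the terminal node there is the unique short simple root (B_4). A semisimple Lie algebra decomposes uniquely as the direct sum of simple ideals, one per connected component of its Dynkin diagram, so g ≅ A_5 ⊕ B_4 (dimension 35 + 36 = 71).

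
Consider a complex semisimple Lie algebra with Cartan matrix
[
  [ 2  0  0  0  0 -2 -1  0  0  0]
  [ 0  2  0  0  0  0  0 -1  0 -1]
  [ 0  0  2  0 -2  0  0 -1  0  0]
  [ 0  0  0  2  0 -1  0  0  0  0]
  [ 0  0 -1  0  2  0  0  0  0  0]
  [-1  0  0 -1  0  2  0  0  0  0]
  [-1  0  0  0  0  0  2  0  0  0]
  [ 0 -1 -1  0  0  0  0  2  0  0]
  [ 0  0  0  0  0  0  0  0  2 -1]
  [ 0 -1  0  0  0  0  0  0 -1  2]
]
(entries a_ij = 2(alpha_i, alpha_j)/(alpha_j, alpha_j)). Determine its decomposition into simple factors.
The diagram associated to this matrix has two connected components: the simple roots {alpha_2, alpha_3, alpha_5, alpha_8, alpha_9, alpha_10} form a chain of 6 nodes with a double edge at one end; the terminal node there is the unique short simple root (B_6), and {alpha_1, alpha_4, alpha_6, alpha_7} form a chain of 4 nodes with a double edge between the middle two (F_4). A semisimple Lie algebra decomposes uniquely as the direct sum of simple ideals, one per connected component of its Dynkin diagram, so g ≅ B_6 ⊕ F_4 (dimension 78 + 52 = 130).

B_6 (so(13)) + F_4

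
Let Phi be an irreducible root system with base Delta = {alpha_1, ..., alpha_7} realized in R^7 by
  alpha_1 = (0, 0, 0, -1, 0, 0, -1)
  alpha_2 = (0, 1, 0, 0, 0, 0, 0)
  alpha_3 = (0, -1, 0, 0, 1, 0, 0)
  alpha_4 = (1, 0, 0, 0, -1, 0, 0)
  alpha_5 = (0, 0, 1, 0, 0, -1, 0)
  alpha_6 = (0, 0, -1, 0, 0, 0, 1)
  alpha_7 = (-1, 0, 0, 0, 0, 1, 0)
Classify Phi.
Compute the Cartan integers a_ij = 2(alpha_i, alpha_j)/(alpha_j, alpha_j); the resulting 7x7 Cartan matrix is
[[2, 0, 0, 0, 0, -1, 0], [0, 2, -1, 0, 0, 0, 0], [0, -2, 2, -1, 0, 0, 0], [0, 0, -1, 2, 0, 0, -1], [0, 0, 0, 0, 2, -1, -1], [-1, 0, 0, 0, -1, 2, 0], [0, 0, 0, -1, -1, 0, 2]].
The roots have two lengths (squared-length ratio 2:1); the short ones are alpha_{2}. The associated Dynkin diagram is a chain of 7 nodes with a double edge at one end; the terminal node there is the unique short simple root (B_7), so the type is B_7 (the algebra so(15)).

B7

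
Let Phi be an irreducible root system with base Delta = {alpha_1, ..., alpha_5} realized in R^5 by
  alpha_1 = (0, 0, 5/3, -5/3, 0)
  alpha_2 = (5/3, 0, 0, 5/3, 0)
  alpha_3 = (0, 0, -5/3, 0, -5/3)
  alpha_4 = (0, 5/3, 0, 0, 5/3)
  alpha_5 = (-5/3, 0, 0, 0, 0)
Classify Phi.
Compute the Cartan integers a_ij = 2(alpha_i, alpha_j)/(alpha_j, alpha_j); the resulting 5x5 Cartan matrix is
[[2, -1, -1, 0, 0], [-1, 2, 0, 0, -2], [-1, 0, 2, -1, 0], [0, 0, -1, 2, 0], [0, -1, 0, 0, 2]].
The roots have two lengths (squared-length ratio 2:1); the short ones are alpha_{5}. The associated Dynkin diagram is a chain of 5 nodes with a double edge at one end; the terminal node there is the unique short simple root (B_5), so the type is B_5 (the algebra so(11)).

B5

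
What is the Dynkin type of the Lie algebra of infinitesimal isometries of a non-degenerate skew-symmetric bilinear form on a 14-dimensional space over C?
This is sp(14), which has dimension 14(14+1)/2 = 105 and rank 14/2 = 7. In the classification of classical Lie algebras, the symplectic algebra sp(2n) has type C_n; here n = 7, so the Dynkin diagram is a chain of 7 nodes with a double edge at one end; the terminal node there is the unique long simple root (C_7). Hence the type is C_7.

C7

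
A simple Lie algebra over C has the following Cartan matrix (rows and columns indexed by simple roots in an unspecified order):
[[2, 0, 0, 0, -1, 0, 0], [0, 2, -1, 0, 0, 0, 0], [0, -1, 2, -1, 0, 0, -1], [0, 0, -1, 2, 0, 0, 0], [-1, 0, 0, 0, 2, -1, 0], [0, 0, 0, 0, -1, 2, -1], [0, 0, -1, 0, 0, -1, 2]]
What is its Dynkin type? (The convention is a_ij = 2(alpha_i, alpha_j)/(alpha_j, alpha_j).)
D_7 (so(14))

The matrix has rank 7 with 2's on the diagonal. Reading the off-diagonal entries as Dynkin edges (a single edge where a_ij = a_ji = -1; a double or triple edge where a_ij * a_ji = 2 or 3), the diagram is a chain of 5 nodes with a fork of two nodes at one end (D_7). One simple-root ordering that puts it in standard form is (alpha_1, alpha_5, alpha_6, alpha_7, alpha_3, alpha_2, alpha_4). So the algebra is type D_7, i.e. so(14).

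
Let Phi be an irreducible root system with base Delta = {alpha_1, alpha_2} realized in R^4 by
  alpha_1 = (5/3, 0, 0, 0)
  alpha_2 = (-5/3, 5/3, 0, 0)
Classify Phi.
B_2

Compute the Cartan integers a_ij = 2(alpha_i, alpha_j)/(alpha_j, alpha_j); the resulting 2x2 Cartan matrix is
[[2, -1], [-2, 2]].
The roots have two lengths (squared-length ratio 2:1); the short ones are alpha_{1}. The associated Dynkin diagram is a chain of 2 nodes with a double edge at one end; the terminal node there is the unique short simple root (B_2), so the type is B_2 (the algebra so(5)).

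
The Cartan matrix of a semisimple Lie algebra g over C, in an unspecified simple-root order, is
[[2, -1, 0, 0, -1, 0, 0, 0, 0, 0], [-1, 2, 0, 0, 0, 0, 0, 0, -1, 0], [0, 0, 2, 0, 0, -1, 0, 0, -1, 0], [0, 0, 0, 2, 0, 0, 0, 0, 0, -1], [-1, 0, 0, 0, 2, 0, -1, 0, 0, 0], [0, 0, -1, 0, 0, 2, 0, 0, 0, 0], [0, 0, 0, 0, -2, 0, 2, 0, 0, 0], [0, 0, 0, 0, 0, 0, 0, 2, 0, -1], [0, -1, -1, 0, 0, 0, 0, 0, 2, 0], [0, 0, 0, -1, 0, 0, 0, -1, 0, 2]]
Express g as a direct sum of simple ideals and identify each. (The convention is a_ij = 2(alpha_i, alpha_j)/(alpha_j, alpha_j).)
A3 + C7

The diagram associated to this matrix has two connected components: the simple roots {alpha_4, alpha_8, alpha_10} form a chain of 3 nodes with single edges (A_3), and {alpha_1, alpha_2, alpha_3, alpha_5, alpha_6, alpha_7, alpha_9} form a chain of 7 nodes with a double edge at one end; the terminal node there is the unique long simple root (C_7). A semisimple Lie algebra decomposes uniquely as the direct sum of simple ideals, one per connected component of its Dynkin diagram, so g ≅ A_3 ⊕ C_7 (dimension 15 + 105 = 120).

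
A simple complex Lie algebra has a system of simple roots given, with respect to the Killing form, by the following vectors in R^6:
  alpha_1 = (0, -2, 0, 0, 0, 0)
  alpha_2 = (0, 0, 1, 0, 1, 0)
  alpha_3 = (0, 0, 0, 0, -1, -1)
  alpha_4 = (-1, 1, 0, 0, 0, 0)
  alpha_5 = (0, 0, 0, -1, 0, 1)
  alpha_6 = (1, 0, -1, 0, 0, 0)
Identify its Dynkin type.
Compute the Cartan integers a_ij = 2(alpha_i, alpha_j)/(alpha_j, alpha_j); the resulting 6x6 Cartan matrix is
[[2, 0, 0, -2, 0, 0], [0, 2, -1, 0, 0, -1], [0, -1, 2, 0, -1, 0], [-1, 0, 0, 2, 0, -1], [0, 0, -1, 0, 2, 0], [0, -1, 0, -1, 0, 2]].
The roots have two lengths (squared-length ratio 2:1); the short ones are alpha_{2,3,4,5,6}. The associated Dynkin diagram is a chain of 6 nodes with a double edge at one end; the terminal node there is the unique long simple root (C_6), so the type is C_6 (the algebra sp(12)).

C6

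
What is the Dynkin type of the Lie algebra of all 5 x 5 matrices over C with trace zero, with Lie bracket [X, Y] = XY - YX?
A_4 (sl(5))

This is sl(5), which has dimension 5^2 - 1 = 24 and rank 5 - 1 = 4 (a Cartan subalgebra is the diagonal traceless matrices). In the classification of classical Lie algebras, the special linear algebra sl(n+1) has type A_n; here n = 4, so the Dynkin diagram is a chain of 4 nodes with single edges (A_4). Hence the type is A_4.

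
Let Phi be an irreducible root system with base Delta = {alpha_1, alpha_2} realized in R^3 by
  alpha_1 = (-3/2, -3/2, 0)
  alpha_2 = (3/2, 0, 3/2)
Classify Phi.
Compute the Cartan integers a_ij = 2(alpha_i, alpha_j)/(alpha_j, alpha_j); the resulting 2x2 Cartan matrix is
[[2, -1], [-1, 2]].
All simple roots have the same length, so the diagram is simply laced. The associated Dynkin diagram is a chain of 2 nodes with single edges (A_2), so the type is A_2 (the algebra sl(3)).

A_2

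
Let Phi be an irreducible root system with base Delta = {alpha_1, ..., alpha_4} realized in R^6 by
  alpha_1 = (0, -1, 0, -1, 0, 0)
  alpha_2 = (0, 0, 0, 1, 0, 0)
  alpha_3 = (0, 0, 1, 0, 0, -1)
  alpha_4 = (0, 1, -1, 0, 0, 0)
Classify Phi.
Compute the Cartan integers a_ij = 2(alpha_i, alpha_j)/(alpha_j, alpha_j); the resulting 4x4 Cartan matrix is
[[2, -2, 0, -1], [-1, 2, 0, 0], [0, 0, 2, -1], [-1, 0, -1, 2]].
The roots have two lengths (squared-length ratio 2:1); the short ones are alpha_{2}. The associated Dynkin diagram is a chain of 4 nodes with a double edge at one end; the terminal node there is the unique short simple root (B_4), so the type is B_4 (the algebra so(9)).

type B_4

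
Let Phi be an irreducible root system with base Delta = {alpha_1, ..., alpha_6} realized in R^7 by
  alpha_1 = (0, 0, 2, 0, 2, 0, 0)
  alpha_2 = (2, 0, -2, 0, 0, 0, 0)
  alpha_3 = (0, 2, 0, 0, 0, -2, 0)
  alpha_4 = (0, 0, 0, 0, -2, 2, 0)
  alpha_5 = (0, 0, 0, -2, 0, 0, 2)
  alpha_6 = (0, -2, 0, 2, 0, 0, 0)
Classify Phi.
A_6

Compute the Cartan integers a_ij = 2(alpha_i, alpha_j)/(alpha_j, alpha_j); the resulting 6x6 Cartan matrix is
[[2, -1, 0, -1, 0, 0], [-1, 2, 0, 0, 0, 0], [0, 0, 2, -1, 0, -1], [-1, 0, -1, 2, 0, 0], [0, 0, 0, 0, 2, -1], [0, 0, -1, 0, -1, 2]].
All simple roots have the same length, so the diagram is simply laced. The associated Dynkin diagram is a chain of 6 nodes with single edges (A_6), so the type is A_6 (the algebra sl(7)).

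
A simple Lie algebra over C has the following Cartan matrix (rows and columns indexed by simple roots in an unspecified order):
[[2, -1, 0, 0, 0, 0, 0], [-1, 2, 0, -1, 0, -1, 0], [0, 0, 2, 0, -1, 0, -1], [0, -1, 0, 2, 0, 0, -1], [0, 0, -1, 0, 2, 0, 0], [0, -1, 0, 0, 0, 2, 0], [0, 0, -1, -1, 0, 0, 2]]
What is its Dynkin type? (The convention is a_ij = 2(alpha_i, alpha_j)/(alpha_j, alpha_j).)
D_7

The matrix has rank 7 with 2's on the diagonal. Reading the off-diagonal entries as Dynkin edges (a single edge where a_ij = a_ji = -1; a double or triple edge where a_ij * a_ji = 2 or 3), the diagram is a chain of 5 nodes with a fork of two nodes at one end (D_7). One simple-root ordering that puts it in standard form is (alpha_5, alpha_3, alpha_7, alpha_4, alpha_2, alpha_1, alpha_6). So the algebra is type D_7, i.e. so(14).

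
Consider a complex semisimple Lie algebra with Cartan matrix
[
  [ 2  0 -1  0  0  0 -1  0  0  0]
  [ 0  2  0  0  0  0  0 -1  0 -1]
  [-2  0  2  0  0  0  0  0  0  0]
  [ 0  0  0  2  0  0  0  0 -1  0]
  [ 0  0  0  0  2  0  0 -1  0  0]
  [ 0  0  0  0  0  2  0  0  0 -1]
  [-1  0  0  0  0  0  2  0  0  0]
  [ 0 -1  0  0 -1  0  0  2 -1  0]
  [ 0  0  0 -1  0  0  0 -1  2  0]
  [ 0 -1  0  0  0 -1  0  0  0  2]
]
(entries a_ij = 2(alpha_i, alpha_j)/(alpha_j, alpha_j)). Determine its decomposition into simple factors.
C3 + E7

The diagram associated to this matrix has two connected components: the simple roots {alpha_1, alpha_3, alpha_7} form a chain of 3 nodes with a double edge at one end; the terminal node there is the unique long simple root (C_3), and {alpha_2, alpha_4, alpha_5, alpha_6, alpha_8, alpha_9, alpha_10} form a chain of 6 nodes with one extra node attached to the third node from one end (E_7). A semisimple Lie algebra decomposes uniquely as the direct sum of simple ideals, one per connected component of its Dynkin diagram, so g ≅ C_3 ⊕ E_7 (dimension 21 + 133 = 154).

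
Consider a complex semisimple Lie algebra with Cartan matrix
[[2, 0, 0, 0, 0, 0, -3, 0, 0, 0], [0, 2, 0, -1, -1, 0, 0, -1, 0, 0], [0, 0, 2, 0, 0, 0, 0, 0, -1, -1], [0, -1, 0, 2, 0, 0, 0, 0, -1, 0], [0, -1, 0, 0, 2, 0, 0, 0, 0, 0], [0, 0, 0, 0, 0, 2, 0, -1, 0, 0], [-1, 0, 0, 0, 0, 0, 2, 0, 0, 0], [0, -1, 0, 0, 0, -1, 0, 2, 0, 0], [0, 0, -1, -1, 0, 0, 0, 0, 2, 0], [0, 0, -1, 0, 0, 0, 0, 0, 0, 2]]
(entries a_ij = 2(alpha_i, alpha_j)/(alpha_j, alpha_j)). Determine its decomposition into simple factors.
The diagram associated to this matrix has two connected components: the simple roots {alpha_2, alpha_3, alpha_4, alpha_5, alpha_6, alpha_8, alpha_9, alpha_10} form a chain of 7 nodes with one extra node attached to the third node from one end (E_8), and {alpha_1, alpha_7} form two nodes joined by a triple edge (G_2). A semisimple Lie algebra decomposes uniquely as the direct sum of simple ideals, one per connected component of its Dynkin diagram, so g ≅ E_8 ⊕ G_2 (dimension 248 + 14 = 262).

type E_8 + type G_2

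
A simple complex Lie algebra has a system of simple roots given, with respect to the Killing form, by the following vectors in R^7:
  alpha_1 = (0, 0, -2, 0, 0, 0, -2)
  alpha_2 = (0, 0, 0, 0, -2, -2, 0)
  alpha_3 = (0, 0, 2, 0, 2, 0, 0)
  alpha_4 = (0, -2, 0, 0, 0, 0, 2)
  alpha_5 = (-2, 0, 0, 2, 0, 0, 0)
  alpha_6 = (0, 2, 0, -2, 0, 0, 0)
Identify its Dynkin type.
A_6 (sl(7))

Compute the Cartan integers a_ij = 2(alpha_i, alpha_j)/(alpha_j, alpha_j); the resulting 6x6 Cartan matrix is
[[2, 0, -1, -1, 0, 0], [0, 2, -1, 0, 0, 0], [-1, -1, 2, 0, 0, 0], [-1, 0, 0, 2, 0, -1], [0, 0, 0, 0, 2, -1], [0, 0, 0, -1, -1, 2]].
All simple roots have the same length, so the diagram is simply laced. The associated Dynkin diagram is a chain of 6 nodes with single edges (A_6), so the type is A_6 (the algebra sl(7)).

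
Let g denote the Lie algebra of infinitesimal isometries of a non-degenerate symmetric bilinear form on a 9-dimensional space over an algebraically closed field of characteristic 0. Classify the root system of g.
This is so(9) with 9 odd, which has dimension 9(9-1)/2 = 36 and rank (9-1)/2 = 4. In the classification of classical Lie algebras, the orthogonal algebra so(2n+1) in an odd number of variables has type B_n; here n = 4, so the Dynkin diagram is a chain of 4 nodes with a double edge at one end; the terminal node there is the unique short simple root (B_4). Hence the type is B_4.

B_4 (so(9))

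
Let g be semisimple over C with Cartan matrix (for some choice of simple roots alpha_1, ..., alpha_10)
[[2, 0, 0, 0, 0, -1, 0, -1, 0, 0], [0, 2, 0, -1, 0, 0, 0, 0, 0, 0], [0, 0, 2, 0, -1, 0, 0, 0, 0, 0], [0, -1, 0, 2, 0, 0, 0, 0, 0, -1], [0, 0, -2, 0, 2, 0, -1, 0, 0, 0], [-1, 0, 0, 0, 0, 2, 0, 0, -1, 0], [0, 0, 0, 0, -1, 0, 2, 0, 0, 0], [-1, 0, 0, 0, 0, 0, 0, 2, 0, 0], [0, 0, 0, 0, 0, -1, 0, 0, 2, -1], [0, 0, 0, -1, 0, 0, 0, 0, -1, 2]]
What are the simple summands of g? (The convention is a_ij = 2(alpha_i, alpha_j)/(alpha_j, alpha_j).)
A_7 (sl(8)) + B_3 (so(7))

The diagram associated to this matrix has two connected components: the simple roots {alpha_1, alpha_2, alpha_4, alpha_6, alpha_8, alpha_9, alpha_10} form a chain of 7 nodes with single edges (A_7), and {alpha_3, alpha_5, alpha_7} form a chain of 3 nodes with a double edge at one end; the terminal node there is the unique short simple root (B_3). A semisimple Lie algebra decomposes uniquely as the direct sum of simple ideals, one per connected component of its Dynkin diagram, so g ≅ A_7 ⊕ B_3 (dimension 63 + 21 = 84).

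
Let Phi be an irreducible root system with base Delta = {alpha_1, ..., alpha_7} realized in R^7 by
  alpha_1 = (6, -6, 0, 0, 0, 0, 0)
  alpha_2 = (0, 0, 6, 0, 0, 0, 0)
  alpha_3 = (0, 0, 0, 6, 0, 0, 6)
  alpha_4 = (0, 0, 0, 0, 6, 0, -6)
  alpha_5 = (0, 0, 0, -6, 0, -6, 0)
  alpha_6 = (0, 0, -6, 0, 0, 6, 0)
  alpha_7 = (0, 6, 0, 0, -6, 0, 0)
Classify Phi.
B7

Compute the Cartan integers a_ij = 2(alpha_i, alpha_j)/(alpha_j, alpha_j); the resulting 7x7 Cartan matrix is
[[2, 0, 0, 0, 0, 0, -1], [0, 2, 0, 0, 0, -1, 0], [0, 0, 2, -1, -1, 0, 0], [0, 0, -1, 2, 0, 0, -1], [0, 0, -1, 0, 2, -1, 0], [0, -2, 0, 0, -1, 2, 0], [-1, 0, 0, -1, 0, 0, 2]].
The roots have two lengths (squared-length ratio 2:1); the short ones are alpha_{2}. The associated Dynkin diagram is a chain of 7 nodes with a double edge at one end; the terminal node there is the unique short simple root (B_7), so the type is B_7 (the algebra so(15)).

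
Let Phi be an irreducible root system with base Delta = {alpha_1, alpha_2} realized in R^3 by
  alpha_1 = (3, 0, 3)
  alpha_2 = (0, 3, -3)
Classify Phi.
Compute the Cartan integers a_ij = 2(alpha_i, alpha_j)/(alpha_j, alpha_j); the resulting 2x2 Cartan matrix is
[[2, -1], [-1, 2]].
All simple roots have the same length, so the diagram is simply laced. The associated Dynkin diagram is a chain of 2 nodes with single edges (A_2), so the type is A_2 (the algebra sl(3)).

A2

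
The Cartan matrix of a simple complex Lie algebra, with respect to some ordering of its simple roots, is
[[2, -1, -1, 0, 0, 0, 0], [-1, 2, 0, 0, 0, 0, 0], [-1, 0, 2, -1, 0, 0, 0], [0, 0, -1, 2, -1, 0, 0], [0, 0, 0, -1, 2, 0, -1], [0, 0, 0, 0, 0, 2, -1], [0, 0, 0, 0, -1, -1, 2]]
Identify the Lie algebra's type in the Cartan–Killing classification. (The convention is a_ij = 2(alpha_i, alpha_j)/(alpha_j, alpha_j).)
A_7 (sl(8))

The matrix has rank 7 with 2's on the diagonal. Reading the off-diagonal entries as Dynkin edges (a single edge where a_ij = a_ji = -1; a double or triple edge where a_ij * a_ji = 2 or 3), the diagram is a chain of 7 nodes with single edges (A_7). One simple-root ordering that puts it in standard form is (alpha_6, alpha_7, alpha_5, alpha_4, alpha_3, alpha_1, alpha_2). So the algebra is type A_7, i.e. sl(8).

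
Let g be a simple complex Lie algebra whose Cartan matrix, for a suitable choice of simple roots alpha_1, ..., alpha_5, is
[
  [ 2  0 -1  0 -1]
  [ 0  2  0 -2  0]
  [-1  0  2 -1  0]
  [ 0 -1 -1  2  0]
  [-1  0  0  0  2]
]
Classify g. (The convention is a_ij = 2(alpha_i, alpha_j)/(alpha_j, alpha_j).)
The matrix has rank 5 with 2's on the diagonal. Reading the off-diagonal entries as Dynkin edges (a single edge where a_ij = a_ji = -1; a double or triple edge where a_ij * a_ji = 2 or 3), the diagram is a chain of 5 nodes with a double edge at one end; the terminal node there is the unique long simple root (C_5). One simple-root ordering that puts it in standard form is (alpha_5, alpha_1, alpha_3, alpha_4, alpha_2). So the algebra is type C_5, i.e. sp(10).

type C_5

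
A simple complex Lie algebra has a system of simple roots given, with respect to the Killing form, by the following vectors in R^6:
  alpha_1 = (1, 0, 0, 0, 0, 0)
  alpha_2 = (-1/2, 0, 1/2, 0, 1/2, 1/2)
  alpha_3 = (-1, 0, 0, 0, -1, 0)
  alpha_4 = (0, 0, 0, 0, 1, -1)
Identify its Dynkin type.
Compute the Cartan integers a_ij = 2(alpha_i, alpha_j)/(alpha_j, alpha_j); the resulting 4x4 Cartan matrix is
[[2, -1, -1, 0], [-1, 2, 0, 0], [-2, 0, 2, -1], [0, 0, -1, 2]].
The roots have two lengths (squared-length ratio 2:1); the short ones are alpha_{1,2}. The associated Dynkin diagram is a chain of 4 nodes with a double edge between the middle two (F_4), so the type is F_4.

F4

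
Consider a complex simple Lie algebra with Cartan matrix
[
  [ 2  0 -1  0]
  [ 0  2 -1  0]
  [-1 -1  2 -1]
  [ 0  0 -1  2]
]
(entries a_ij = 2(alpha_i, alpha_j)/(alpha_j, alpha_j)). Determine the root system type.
The matrix has rank 4 with 2's on the diagonal. Reading the off-diagonal entries as Dynkin edges (a single edge where a_ij = a_ji = -1; a double or triple edge where a_ij * a_ji = 2 or 3), the diagram is a chain of 2 nodes with a fork of two nodes at one end (D_4). One simple-root ordering that puts it in standard form is (alpha_1, alpha_3, alpha_4, alpha_2). So the algebra is type D_4, i.e. so(8).

D4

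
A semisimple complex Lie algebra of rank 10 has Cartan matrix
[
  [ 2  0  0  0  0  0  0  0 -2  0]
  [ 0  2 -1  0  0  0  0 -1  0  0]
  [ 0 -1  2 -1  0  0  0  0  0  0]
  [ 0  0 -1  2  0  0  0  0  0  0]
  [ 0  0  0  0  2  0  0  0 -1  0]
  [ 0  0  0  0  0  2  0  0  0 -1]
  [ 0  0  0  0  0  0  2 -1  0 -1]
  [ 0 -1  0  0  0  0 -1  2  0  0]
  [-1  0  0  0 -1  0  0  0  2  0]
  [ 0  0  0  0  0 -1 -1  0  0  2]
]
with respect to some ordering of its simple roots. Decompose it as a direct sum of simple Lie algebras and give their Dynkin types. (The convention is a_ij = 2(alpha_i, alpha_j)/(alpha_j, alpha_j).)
The diagram associated to this matrix has two connected components: the simple roots {alpha_2, alpha_3, alpha_4, alpha_6, alpha_7, alpha_8, alpha_10} form a chain of 7 nodes with single edges (A_7), and {alpha_1, alpha_5, alpha_9} form a chain of 3 nodes with a double edge at one end; the terminal node there is the unique long simple root (C_3). A semisimple Lie algebra decomposes uniquely as the direct sum of simple ideals, one per connected component of its Dynkin diagram, so g ≅ A_7 ⊕ C_3 (dimension 63 + 21 = 84).

A_7 (sl(8)) ⊕ C_3 (sp(6))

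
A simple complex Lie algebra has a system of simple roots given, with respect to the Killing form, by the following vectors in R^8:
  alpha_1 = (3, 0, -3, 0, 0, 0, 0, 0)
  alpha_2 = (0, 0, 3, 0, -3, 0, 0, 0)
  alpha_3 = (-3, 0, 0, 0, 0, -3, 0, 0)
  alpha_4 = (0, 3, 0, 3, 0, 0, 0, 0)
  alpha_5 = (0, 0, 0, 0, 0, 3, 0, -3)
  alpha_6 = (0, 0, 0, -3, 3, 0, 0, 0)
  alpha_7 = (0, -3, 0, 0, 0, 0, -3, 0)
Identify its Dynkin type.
A7

Compute the Cartan integers a_ij = 2(alpha_i, alpha_j)/(alpha_j, alpha_j); the resulting 7x7 Cartan matrix is
[[2, -1, -1, 0, 0, 0, 0], [-1, 2, 0, 0, 0, -1, 0], [-1, 0, 2, 0, -1, 0, 0], [0, 0, 0, 2, 0, -1, -1], [0, 0, -1, 0, 2, 0, 0], [0, -1, 0, -1, 0, 2, 0], [0, 0, 0, -1, 0, 0, 2]].
All simple roots have the same length, so the diagram is simply laced. The associated Dynkin diagram is a chain of 7 nodes with single edges (A_7), so the type is A_7 (the algebra sl(8)).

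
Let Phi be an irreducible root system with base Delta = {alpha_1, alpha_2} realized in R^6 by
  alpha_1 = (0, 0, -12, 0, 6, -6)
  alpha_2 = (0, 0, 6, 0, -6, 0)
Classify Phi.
Compute the Cartan integers a_ij = 2(alpha_i, alpha_j)/(alpha_j, alpha_j); the resulting 2x2 Cartan matrix is
[[2, -3], [-1, 2]].
The roots have two lengths (squared-length ratio 3:1); the short ones are alpha_{2}. The associated Dynkin diagram is two nodes joined by a triple edge (G_2), so the type is G_2.

G2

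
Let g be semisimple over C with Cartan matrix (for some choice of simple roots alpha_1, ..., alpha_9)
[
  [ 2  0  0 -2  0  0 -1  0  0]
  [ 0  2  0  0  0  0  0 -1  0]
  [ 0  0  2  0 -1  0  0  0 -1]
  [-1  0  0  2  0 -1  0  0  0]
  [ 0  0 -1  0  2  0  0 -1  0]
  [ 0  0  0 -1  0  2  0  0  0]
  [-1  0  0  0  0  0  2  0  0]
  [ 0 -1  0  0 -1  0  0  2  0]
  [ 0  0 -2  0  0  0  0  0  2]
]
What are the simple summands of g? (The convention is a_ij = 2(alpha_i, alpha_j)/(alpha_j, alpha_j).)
C5 + F4

The diagram associated to this matrix has two connected components: the simple roots {alpha_2, alpha_3, alpha_5, alpha_8, alpha_9} form a chain of 5 nodes with a double edge at one end; the terminal node there is the unique long simple root (C_5), and {alpha_1, alpha_4, alpha_6, alpha_7} form a chain of 4 nodes with a double edge between the middle two (F_4). A semisimple Lie algebra decomposes uniquely as the direct sum of simple ideals, one per connected component of its Dynkin diagram, so g ≅ C_5 ⊕ F_4 (dimension 55 + 52 = 107).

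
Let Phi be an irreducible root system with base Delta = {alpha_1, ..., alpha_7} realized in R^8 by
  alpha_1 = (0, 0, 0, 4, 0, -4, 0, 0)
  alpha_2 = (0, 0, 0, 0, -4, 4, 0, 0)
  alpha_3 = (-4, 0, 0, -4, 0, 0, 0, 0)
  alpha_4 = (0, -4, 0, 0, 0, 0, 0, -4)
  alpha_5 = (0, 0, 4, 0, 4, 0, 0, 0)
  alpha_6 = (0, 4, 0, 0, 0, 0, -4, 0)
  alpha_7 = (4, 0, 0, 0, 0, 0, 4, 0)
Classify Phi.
A_7 (sl(8))

Compute the Cartan integers a_ij = 2(alpha_i, alpha_j)/(alpha_j, alpha_j); the resulting 7x7 Cartan matrix is
[[2, -1, -1, 0, 0, 0, 0], [-1, 2, 0, 0, -1, 0, 0], [-1, 0, 2, 0, 0, 0, -1], [0, 0, 0, 2, 0, -1, 0], [0, -1, 0, 0, 2, 0, 0], [0, 0, 0, -1, 0, 2, -1], [0, 0, -1, 0, 0, -1, 2]].
All simple roots have the same length, so the diagram is simply laced. The associated Dynkin diagram is a chain of 7 nodes with single edges (A_7), so the type is A_7 (the algebra sl(8)).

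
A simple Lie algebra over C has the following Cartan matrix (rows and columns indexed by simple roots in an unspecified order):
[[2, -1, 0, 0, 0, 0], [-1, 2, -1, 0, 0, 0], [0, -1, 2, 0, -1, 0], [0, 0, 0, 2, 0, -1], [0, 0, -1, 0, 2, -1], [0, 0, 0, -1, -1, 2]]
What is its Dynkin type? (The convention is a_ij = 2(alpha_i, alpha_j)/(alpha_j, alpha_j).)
The matrix has rank 6 with 2's on the diagonal. Reading the off-diagonal entries as Dynkin edges (a single edge where a_ij = a_ji = -1; a double or triple edge where a_ij * a_ji = 2 or 3), the diagram is a chain of 6 nodes with single edges (A_6). One simple-root ordering that puts it in standard form is (alpha_1, alpha_2, alpha_3, alpha_5, alpha_6, alpha_4). So the algebra is type A_6, i.e. sl(7).

type A_6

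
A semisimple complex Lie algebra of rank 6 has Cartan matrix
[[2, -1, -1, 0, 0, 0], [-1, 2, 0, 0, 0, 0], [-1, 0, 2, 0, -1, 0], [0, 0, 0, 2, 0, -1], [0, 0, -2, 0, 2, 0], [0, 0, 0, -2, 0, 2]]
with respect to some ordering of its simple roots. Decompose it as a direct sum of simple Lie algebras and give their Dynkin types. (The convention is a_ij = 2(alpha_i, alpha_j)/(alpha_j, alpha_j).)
The diagram associated to this matrix has two connected components: the simple roots {alpha_4, alpha_6} form a chain of 2 nodes with a double edge at one end; the terminal node there is the unique short simple root (B_2), and {alpha_1, alpha_2, alpha_3, alpha_5} form a chain of 4 nodes with a double edge at one end; the terminal node there is the unique long simple root (C_4). A semisimple Lie algebra decomposes uniquely as the direct sum of simple ideals, one per connected component of its Dynkin diagram, so g ≅ B_2 ⊕ C_4 (dimension 10 + 36 = 46).

B_2 ⊕ C_4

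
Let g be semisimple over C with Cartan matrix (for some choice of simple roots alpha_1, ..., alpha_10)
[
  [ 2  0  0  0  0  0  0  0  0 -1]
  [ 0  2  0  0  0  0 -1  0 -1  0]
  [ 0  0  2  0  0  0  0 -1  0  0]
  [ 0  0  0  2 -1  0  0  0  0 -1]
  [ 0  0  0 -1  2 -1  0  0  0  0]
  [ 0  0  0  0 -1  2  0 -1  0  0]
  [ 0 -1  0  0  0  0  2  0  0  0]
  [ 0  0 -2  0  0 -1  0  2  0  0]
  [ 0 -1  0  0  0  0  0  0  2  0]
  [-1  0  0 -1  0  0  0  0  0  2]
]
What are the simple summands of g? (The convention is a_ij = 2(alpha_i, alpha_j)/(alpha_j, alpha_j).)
A_3 (sl(4)) + B_7 (so(15))

The diagram associated to this matrix has two connected components: the simple roots {alpha_2, alpha_7, alpha_9} form a chain of 3 nodes with single edges (A_3), and {alpha_1, alpha_3, alpha_4, alpha_5, alpha_6, alpha_8, alpha_10} form a chain of 7 nodes with a double edge at one end; the terminal node there is the unique short simple root (B_7). A semisimple Lie algebra decomposes uniquely as the direct sum of simple ideals, one per connected component of its Dynkin diagram, so g ≅ A_3 ⊕ B_7 (dimension 15 + 105 = 120).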